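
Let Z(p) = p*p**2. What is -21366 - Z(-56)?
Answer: 154250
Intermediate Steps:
Z(p) = p**3
-21366 - Z(-56) = -21366 - 1*(-56)**3 = -21366 - 1*(-175616) = -21366 + 175616 = 154250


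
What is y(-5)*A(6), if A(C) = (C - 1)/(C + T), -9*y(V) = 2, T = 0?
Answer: -5/27 ≈ -0.18519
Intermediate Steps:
y(V) = -2/9 (y(V) = -⅑*2 = -2/9)
A(C) = (-1 + C)/C (A(C) = (C - 1)/(C + 0) = (-1 + C)/C)
y(-5)*A(6) = -2*(-1 + 6)/(9*6) = -5/27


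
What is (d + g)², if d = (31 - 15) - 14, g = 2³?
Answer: 100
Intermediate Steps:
g = 8
d = 2 (d = 16 - 14 = 2)
(d + g)² = (2 + 8)² = 10² = 100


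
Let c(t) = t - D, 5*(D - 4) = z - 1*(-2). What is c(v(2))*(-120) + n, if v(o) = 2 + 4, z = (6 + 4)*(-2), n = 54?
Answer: -618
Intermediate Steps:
z = -20 (z = 10*(-2) = -20)
v(o) = 6
D = ⅖ (D = 4 + (-20 - 1*(-2))/5 = 4 + (-20 + 2)/5 = 4 + (⅕)*(-18) = 4 - 18/5 = ⅖ ≈ 0.40000)
c(t) = -⅖ + t (c(t) = t - 1*⅖ = t - ⅖ = -⅖ + t)
c(v(2))*(-120) + n = (-⅖ + 6)*(-120) + 54 = (28/5)*(-120) + 54 = -672 + 54 = -618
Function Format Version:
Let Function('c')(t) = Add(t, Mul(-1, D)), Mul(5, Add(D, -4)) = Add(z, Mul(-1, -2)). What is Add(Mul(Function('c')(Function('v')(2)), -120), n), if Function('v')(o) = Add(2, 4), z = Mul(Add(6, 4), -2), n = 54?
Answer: -618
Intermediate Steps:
z = -20 (z = Mul(10, -2) = -20)
Function('v')(o) = 6
D = Rational(2, 5) (D = Add(4, Mul(Rational(1, 5), Add(-20, Mul(-1, -2)))) = Add(4, Mul(Rational(1, 5), Add(-20, 2))) = Add(4, Mul(Rational(1, 5), -18)) = Add(4, Rational(-18, 5)) = Rational(2, 5) ≈ 0.40000)
Function('c')(t) = Add(Rational(-2, 5), t) (Function('c')(t) = Add(t, Mul(-1, Rational(2, 5))) = Add(t, Rational(-2, 5)) = Add(Rational(-2, 5), t))
Add(Mul(Function('c')(Function('v')(2)), -120), n) = Add(Mul(Add(Rational(-2, 5), 6), -120), 54) = Add(Mul(Rational(28, 5), -120), 54) = Add(-672, 54) = -618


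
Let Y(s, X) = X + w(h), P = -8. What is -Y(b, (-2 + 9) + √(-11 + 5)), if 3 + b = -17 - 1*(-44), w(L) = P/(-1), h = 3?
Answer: -15 - I*√6 ≈ -15.0 - 2.4495*I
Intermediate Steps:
w(L) = 8 (w(L) = -8/(-1) = -8*(-1) = 8)
b = 24 (b = -3 + (-17 - 1*(-44)) = -3 + (-17 + 44) = -3 + 27 = 24)
Y(s, X) = 8 + X (Y(s, X) = X + 8 = 8 + X)
-Y(b, (-2 + 9) + √(-11 + 5)) = -(8 + ((-2 + 9) + √(-11 + 5))) = -(8 + (7 + √(-6))) = -(8 + (7 + I*√6)) = -(15 + I*√6) = -15 - I*√6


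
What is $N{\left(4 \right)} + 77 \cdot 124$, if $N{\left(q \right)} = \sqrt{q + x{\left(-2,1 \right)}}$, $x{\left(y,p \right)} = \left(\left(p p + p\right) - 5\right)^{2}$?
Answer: $9548 + \sqrt{13} \approx 9551.6$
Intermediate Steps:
$x{\left(y,p \right)} = \left(-5 + p + p^{2}\right)^{2}$ ($x{\left(y,p \right)} = \left(\left(p^{2} + p\right) - 5\right)^{2} = \left(\left(p + p^{2}\right) - 5\right)^{2} = \left(-5 + p + p^{2}\right)^{2}$)
$N{\left(q \right)} = \sqrt{9 + q}$ ($N{\left(q \right)} = \sqrt{q + \left(-5 + 1 + 1^{2}\right)^{2}} = \sqrt{q + \left(-5 + 1 + 1\right)^{2}} = \sqrt{q + \left(-3\right)^{2}} = \sqrt{q + 9} = \sqrt{9 + q}$)
$N{\left(4 \right)} + 77 \cdot 124 = \sqrt{9 + 4} + 77 \cdot 124 = \sqrt{13} + 9548 = 9548 + \sqrt{13}$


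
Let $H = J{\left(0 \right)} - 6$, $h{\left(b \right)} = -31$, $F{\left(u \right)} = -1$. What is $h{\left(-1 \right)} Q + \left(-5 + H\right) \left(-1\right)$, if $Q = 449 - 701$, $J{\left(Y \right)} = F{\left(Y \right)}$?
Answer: $7824$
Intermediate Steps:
$J{\left(Y \right)} = -1$
$Q = -252$
$H = -7$ ($H = -1 - 6 = -7$)
$h{\left(-1 \right)} Q + \left(-5 + H\right) \left(-1\right) = \left(-31\right) \left(-252\right) + \left(-5 - 7\right) \left(-1\right) = 7812 - -12 = 7812 + 12 = 7824$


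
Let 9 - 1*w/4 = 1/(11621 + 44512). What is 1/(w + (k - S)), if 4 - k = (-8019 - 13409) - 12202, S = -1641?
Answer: 56133/1982112359 ≈ 2.8320e-5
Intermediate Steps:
k = 33634 (k = 4 - ((-8019 - 13409) - 12202) = 4 - (-21428 - 12202) = 4 - 1*(-33630) = 4 + 33630 = 33634)
w = 2020784/56133 (w = 36 - 4/(11621 + 44512) = 36 - 4/56133 = 2020784/56133 ≈ 36.000)
1/(w + (k - S)) = 1/(2020784/56133 + (33634 - 1*(-1641))) = 1/(2020784/56133 + (33634 + 1641)) = 1/(2020784/56133 + 35275) = 1/(1982112359/56133) = 56133/1982112359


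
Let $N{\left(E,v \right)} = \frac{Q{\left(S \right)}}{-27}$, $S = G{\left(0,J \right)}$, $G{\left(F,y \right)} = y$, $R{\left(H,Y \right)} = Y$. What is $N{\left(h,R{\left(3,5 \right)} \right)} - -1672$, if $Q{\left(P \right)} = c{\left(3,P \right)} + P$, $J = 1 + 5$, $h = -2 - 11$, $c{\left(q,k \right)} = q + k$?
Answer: $\frac{15043}{9} \approx 1671.4$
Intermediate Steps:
$c{\left(q,k \right)} = k + q$
$h = -13$ ($h = -2 - 11 = -13$)
$J = 6$
$S = 6$
$Q{\left(P \right)} = 3 + 2 P$ ($Q{\left(P \right)} = \left(P + 3\right) + P = \left(3 + P\right) + P = 3 + 2 P$)
$N{\left(E,v \right)} = - \frac{5}{9}$ ($N{\left(E,v \right)} = \frac{3 + 2 \cdot 6}{-27} = \left(3 + 12\right) \left(- \frac{1}{27}\right) = 15 \left(- \frac{1}{27}\right) = - \frac{5}{9}$)
$N{\left(h,R{\left(3,5 \right)} \right)} - -1672 = - \frac{5}{9} - -1672 = - \frac{5}{9} + 1672 = \frac{15043}{9}$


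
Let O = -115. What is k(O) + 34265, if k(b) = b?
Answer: 34150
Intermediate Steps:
k(O) + 34265 = -115 + 34265 = 34150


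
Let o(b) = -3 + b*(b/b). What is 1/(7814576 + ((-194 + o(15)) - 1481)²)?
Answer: 1/10580145 ≈ 9.4517e-8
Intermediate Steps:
o(b) = -3 + b (o(b) = -3 + b*1 = -3 + b)
1/(7814576 + ((-194 + o(15)) - 1481)²) = 1/(7814576 + ((-194 + (-3 + 15)) - 1481)²) = 1/(7814576 + ((-194 + 12) - 1481)²) = 1/(7814576 + (-182 - 1481)²) = 1/(7814576 + (-1663)²) = 1/(7814576 + 2765569) = 1/10580145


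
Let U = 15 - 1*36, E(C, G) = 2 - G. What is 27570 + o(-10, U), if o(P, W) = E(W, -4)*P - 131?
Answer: 27379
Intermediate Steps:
U = -21 (U = 15 - 36 = -21)
o(P, W) = -131 + 6*P (o(P, W) = (2 - 1*(-4))*P - 131 = (2 + 4)*P - 131 = 6*P - 131 = -131 + 6*P)
27570 + o(-10, U) = 27570 + (-131 + 6*(-10)) = 27570 + (-131 - 60) = 27570 - 191 = 27379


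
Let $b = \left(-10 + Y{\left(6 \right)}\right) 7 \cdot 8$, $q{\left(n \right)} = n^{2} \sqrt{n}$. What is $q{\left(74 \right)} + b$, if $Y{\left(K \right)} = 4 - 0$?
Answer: $-336 + 5476 \sqrt{74} \approx 46770.0$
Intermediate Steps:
$Y{\left(K \right)} = 4$ ($Y{\left(K \right)} = 4 + 0 = 4$)
$q{\left(n \right)} = n^{\frac{5}{2}}$
$b = -336$ ($b = \left(-10 + 4\right) 7 \cdot 8 = \left(-6\right) 7 \cdot 8 = \left(-42\right) 8 = -336$)
$q{\left(74 \right)} + b = 74^{\frac{5}{2}} - 336 = 5476 \sqrt{74} - 336 = -336 + 5476 \sqrt{74}$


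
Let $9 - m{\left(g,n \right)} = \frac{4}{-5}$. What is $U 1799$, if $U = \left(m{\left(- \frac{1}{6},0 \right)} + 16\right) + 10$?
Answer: $\frac{322021}{5} \approx 64404.0$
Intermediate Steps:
$m{\left(g,n \right)} = \frac{49}{5}$ ($m{\left(g,n \right)} = 9 - \frac{4}{-5} = 9 - 4 \left(- \frac{1}{5}\right) = 9 - - \frac{4}{5} = 9 + \frac{4}{5} = \frac{49}{5}$)
$U = \frac{179}{5}$ ($U = \left(\frac{49}{5} + 16\right) + 10 = \frac{129}{5} + 10 = \frac{179}{5} \approx 35.8$)
$U 1799 = \frac{179}{5} \cdot 1799 = \frac{322021}{5}$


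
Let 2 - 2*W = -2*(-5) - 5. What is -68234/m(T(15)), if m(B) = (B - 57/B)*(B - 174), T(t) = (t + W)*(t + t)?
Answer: -1535265/2104256 ≈ -0.72960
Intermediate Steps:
W = -3/2 (W = 1 - (-2*(-5) - 5)/2 = 1 - (10 - 5)/2 = 1 - 1/2*5 = 1 - 5/2 = -3/2 ≈ -1.5000)
T(t) = 2*t*(-3/2 + t) (T(t) = (t - 3/2)*(t + t) = (-3/2 + t)*(2*t) = 2*t*(-3/2 + t))
m(B) = (-174 + B)*(B - 57/B) (m(B) = (B - 57/B)*(-174 + B) = (-174 + B)*(B - 57/B))
-68234/m(T(15)) = -68234/(-57 + (15*(-3 + 2*15))**2 - 2610*(-3 + 2*15) + 9918/((15*(-3 + 2*15)))) = -68234/(-57 + (15*(-3 + 30))**2 - 2610*(-3 + 30) + 9918/((15*(-3 + 30)))) = -68234/(-57 + (15*27)**2 - 2610*27 + 9918/((15*27))) = -68234/(-57 + 405**2 - 174*405 + 9918/405) = -68234/(-57 + 164025 - 70470 + 9918*(1/405)) = -68234/(-57 + 164025 - 70470 + 1102/45) = -68234/4208512/45 = -68234*45/4208512 = -1535265/2104256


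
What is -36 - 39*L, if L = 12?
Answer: -504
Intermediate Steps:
-36 - 39*L = -36 - 39*12 = -36 - 468 = -504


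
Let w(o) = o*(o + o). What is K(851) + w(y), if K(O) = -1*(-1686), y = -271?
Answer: 148568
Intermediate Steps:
K(O) = 1686
w(o) = 2*o² (w(o) = o*(2*o) = 2*o²)
K(851) + w(y) = 1686 + 2*(-271)² = 1686 + 2*73441 = 1686 + 146882 = 148568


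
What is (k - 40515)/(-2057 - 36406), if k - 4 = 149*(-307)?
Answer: 86254/38463 ≈ 2.2425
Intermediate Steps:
k = -45739 (k = 4 + 149*(-307) = 4 - 45743 = -45739)
(k - 40515)/(-2057 - 36406) = (-45739 - 40515)/(-2057 - 36406) = -86254/(-38463) = -86254*(-1/38463) = 86254/38463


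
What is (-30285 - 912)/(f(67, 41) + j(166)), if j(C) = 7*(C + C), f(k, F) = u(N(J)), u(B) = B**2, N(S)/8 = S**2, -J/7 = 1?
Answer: -10399/51996 ≈ -0.20000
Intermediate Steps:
J = -7 (J = -7*1 = -7)
N(S) = 8*S**2
f(k, F) = 153664 (f(k, F) = (8*(-7)**2)**2 = (8*49)**2 = 392**2 = 153664)
j(C) = 14*C (j(C) = 7*(2*C) = 14*C)
(-30285 - 912)/(f(67, 41) + j(166)) = (-30285 - 912)/(153664 + 14*166) = -31197/(153664 + 2324) = -31197/155988 = -31197*1/155988 = -10399/51996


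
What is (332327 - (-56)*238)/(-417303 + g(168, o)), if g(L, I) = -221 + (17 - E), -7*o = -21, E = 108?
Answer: -69131/83523 ≈ -0.82769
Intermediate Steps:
o = 3 (o = -⅐*(-21) = 3)
g(L, I) = -312 (g(L, I) = -221 + (17 - 1*108) = -221 + (17 - 108) = -221 - 91 = -312)
(332327 - (-56)*238)/(-417303 + g(168, o)) = (332327 - (-56)*238)/(-417303 - 312) = (332327 - 14*(-952))/(-417615) = (332327 + 13328)*(-1/417615) = 345655*(-1/417615) = -69131/83523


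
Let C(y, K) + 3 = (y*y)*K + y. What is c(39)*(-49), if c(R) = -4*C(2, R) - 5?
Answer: 30625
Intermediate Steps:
C(y, K) = -3 + y + K*y² (C(y, K) = -3 + ((y*y)*K + y) = -3 + (y²*K + y) = -3 + (K*y² + y) = -3 + (y + K*y²) = -3 + y + K*y²)
c(R) = -1 - 16*R (c(R) = -4*(-3 + 2 + R*2²) - 5 = -4*(-3 + 2 + R*4) - 5 = -4*(-3 + 2 + 4*R) - 5 = -4*(-1 + 4*R) - 5 = (4 - 16*R) - 5 = -1 - 16*R)
c(39)*(-49) = (-1 - 16*39)*(-49) = (-1 - 624)*(-49) = -625*(-49) = 30625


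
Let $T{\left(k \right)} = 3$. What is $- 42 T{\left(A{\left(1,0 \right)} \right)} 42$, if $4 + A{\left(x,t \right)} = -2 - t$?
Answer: $-5292$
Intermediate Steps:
$A{\left(x,t \right)} = -6 - t$ ($A{\left(x,t \right)} = -4 - \left(2 + t\right) = -6 - t$)
$- 42 T{\left(A{\left(1,0 \right)} \right)} 42 = \left(-42\right) 3 \cdot 42 = \left(-126\right) 42 = -5292$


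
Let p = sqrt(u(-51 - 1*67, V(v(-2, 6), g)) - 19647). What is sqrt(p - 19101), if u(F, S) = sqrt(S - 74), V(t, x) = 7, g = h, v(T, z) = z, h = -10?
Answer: sqrt(-19101 + sqrt(-19647 + I*sqrt(67))) ≈ 0.5071 + 138.21*I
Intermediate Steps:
g = -10
u(F, S) = sqrt(-74 + S)
p = sqrt(-19647 + I*sqrt(67)) (p = sqrt(sqrt(-74 + 7) - 19647) = sqrt(sqrt(-67) - 19647) = sqrt(I*sqrt(67) - 19647) = sqrt(-19647 + I*sqrt(67)) ≈ 0.029 + 140.17*I)
sqrt(p - 19101) = sqrt(sqrt(-19647 + I*sqrt(67)) - 19101) = sqrt(-19101 + sqrt(-19647 + I*sqrt(67)))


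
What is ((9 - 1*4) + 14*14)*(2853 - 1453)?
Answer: 281400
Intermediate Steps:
((9 - 1*4) + 14*14)*(2853 - 1453) = ((9 - 4) + 196)*1400 = (5 + 196)*1400 = 201*1400 = 281400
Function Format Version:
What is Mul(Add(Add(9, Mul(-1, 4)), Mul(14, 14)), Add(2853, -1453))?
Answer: 281400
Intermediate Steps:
Mul(Add(Add(9, Mul(-1, 4)), Mul(14, 14)), Add(2853, -1453)) = Mul(Add(Add(9, -4), 196), 1400) = Mul(Add(5, 196), 1400) = Mul(201, 1400) = 281400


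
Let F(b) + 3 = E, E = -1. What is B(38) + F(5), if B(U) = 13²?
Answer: 165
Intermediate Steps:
F(b) = -4 (F(b) = -3 - 1 = -4)
B(U) = 169
B(38) + F(5) = 169 - 4 = 165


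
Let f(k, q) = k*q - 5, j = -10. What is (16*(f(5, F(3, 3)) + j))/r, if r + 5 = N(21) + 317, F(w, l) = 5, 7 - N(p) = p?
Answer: 80/149 ≈ 0.53691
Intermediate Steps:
N(p) = 7 - p
f(k, q) = -5 + k*q
r = 298 (r = -5 + ((7 - 1*21) + 317) = -5 + ((7 - 21) + 317) = -5 + (-14 + 317) = -5 + 303 = 298)
(16*(f(5, F(3, 3)) + j))/r = (16*((-5 + 5*5) - 10))/298 = (16*((-5 + 25) - 10))*(1/298) = (16*(20 - 10))*(1/298) = (16*10)*(1/298) = 160*(1/298) = 80/149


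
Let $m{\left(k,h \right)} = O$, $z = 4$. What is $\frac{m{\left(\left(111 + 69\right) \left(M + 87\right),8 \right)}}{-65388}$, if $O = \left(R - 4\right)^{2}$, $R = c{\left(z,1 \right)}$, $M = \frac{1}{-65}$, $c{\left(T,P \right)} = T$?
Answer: $0$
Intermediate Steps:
$M = - \frac{1}{65} \approx -0.015385$
$R = 4$
$O = 0$ ($O = \left(4 - 4\right)^{2} = 0^{2} = 0$)
$m{\left(k,h \right)} = 0$
$\frac{m{\left(\left(111 + 69\right) \left(M + 87\right),8 \right)}}{-65388} = \frac{0}{-65388} = 0 \left(- \frac{1}{65388}\right) = 0$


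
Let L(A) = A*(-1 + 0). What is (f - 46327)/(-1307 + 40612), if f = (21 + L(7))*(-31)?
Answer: -46761/39305 ≈ -1.1897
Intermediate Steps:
L(A) = -A (L(A) = A*(-1) = -A)
f = -434 (f = (21 - 1*7)*(-31) = (21 - 7)*(-31) = 14*(-31) = -434)
(f - 46327)/(-1307 + 40612) = (-434 - 46327)/(-1307 + 40612) = -46761/39305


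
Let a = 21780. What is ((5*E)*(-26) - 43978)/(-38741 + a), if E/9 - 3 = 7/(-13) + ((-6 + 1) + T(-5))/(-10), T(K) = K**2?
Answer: 44518/16961 ≈ 2.6247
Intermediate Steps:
E = 54/13 (E = 27 + 9*(7/(-13) + ((-6 + 1) + (-5)**2)/(-10)) = 27 + 9*(7*(-1/13) + (-5 + 25)*(-1/10)) = 27 + 9*(-7/13 + 20*(-1/10)) = 27 + 9*(-7/13 - 2) = 27 + 9*(-33/13) = 27 - 297/13 = 54/13 ≈ 4.1538)
((5*E)*(-26) - 43978)/(-38741 + a) = ((5*(54/13))*(-26) - 43978)/(-38741 + 21780) = ((270/13)*(-26) - 43978)/(-16961) = (-540 - 43978)*(-1/16961) = -44518*(-1/16961) = 44518/16961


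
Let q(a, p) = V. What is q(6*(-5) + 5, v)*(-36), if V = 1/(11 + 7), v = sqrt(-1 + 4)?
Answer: -2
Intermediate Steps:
v = sqrt(3) ≈ 1.7320
V = 1/18 ≈ 0.055556
q(a, p) = 1/18
q(6*(-5) + 5, v)*(-36) = (1/18)*(-36) = -2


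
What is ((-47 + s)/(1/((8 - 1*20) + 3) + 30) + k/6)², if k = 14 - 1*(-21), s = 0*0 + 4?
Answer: 50310649/2604996 ≈ 19.313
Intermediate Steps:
s = 4 (s = 0 + 4 = 4)
k = 35 (k = 14 + 21 = 35)
((-47 + s)/(1/((8 - 1*20) + 3) + 30) + k/6)² = ((-47 + 4)/(1/((8 - 1*20) + 3) + 30) + 35/6)² = (-43/(1/((8 - 20) + 3) + 30) + 35*(⅙))² = (-43/(1/(-12 + 3) + 30) + 35/6)² = (-43/(1/(-9) + 30) + 35/6)² = (-43/(-⅑ + 30) + 35/6)² = (-43/269/9 + 35/6)² = (-43*9/269 + 35/6)² = (-387/269 + 35/6)² = (7093/1614)² = 50310649/2604996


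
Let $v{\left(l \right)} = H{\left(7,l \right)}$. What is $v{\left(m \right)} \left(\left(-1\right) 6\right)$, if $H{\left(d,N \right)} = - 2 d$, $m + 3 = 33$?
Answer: $84$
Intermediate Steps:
$m = 30$ ($m = -3 + 33 = 30$)
$v{\left(l \right)} = -14$ ($v{\left(l \right)} = \left(-2\right) 7 = -14$)
$v{\left(m \right)} \left(\left(-1\right) 6\right) = - 14 \left(\left(-1\right) 6\right) = \left(-14\right) \left(-6\right) = 84$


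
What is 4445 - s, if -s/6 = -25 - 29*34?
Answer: -1621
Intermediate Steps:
s = 6066 (s = -6*(-25 - 29*34) = -6*(-25 - 986) = -6*(-1011) = 6066)
4445 - s = 4445 - 1*6066 = 4445 - 6066 = -1621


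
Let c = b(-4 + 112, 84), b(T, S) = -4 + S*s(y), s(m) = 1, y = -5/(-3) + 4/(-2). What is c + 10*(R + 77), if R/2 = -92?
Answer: -990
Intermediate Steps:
y = -⅓ (y = -5*(-⅓) + 4*(-½) = 5/3 - 2 = -⅓ ≈ -0.33333)
R = -184 (R = 2*(-92) = -184)
b(T, S) = -4 + S (b(T, S) = -4 + S*1 = -4 + S)
c = 80 (c = -4 + 84 = 80)
c + 10*(R + 77) = 80 + 10*(-184 + 77) = 80 + 10*(-107) = 80 - 1070 = -990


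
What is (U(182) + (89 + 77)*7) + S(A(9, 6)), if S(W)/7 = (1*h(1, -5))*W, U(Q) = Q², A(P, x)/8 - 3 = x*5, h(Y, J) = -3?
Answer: 28742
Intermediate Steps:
A(P, x) = 24 + 40*x (A(P, x) = 24 + 8*(x*5) = 24 + 8*(5*x) = 24 + 40*x)
S(W) = -21*W (S(W) = 7*((1*(-3))*W) = 7*(-3*W) = -21*W)
(U(182) + (89 + 77)*7) + S(A(9, 6)) = (182² + (89 + 77)*7) - 21*(24 + 40*6) = (33124 + 166*7) - 21*(24 + 240) = (33124 + 1162) - 21*264 = 34286 - 5544 = 28742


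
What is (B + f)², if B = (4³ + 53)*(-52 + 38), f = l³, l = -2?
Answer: 2709316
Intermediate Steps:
f = -8 (f = (-2)³ = -8)
B = -1638 (B = (64 + 53)*(-14) = 117*(-14) = -1638)
(B + f)² = (-1638 - 8)² = (-1646)² = 2709316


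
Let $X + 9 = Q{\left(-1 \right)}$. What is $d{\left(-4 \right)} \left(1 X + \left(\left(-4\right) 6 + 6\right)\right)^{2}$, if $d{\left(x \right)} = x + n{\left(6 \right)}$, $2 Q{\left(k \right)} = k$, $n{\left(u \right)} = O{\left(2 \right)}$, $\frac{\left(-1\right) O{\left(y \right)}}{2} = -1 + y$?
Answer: $- \frac{9075}{2} \approx -4537.5$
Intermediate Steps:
$O{\left(y \right)} = 2 - 2 y$ ($O{\left(y \right)} = - 2 \left(-1 + y\right) = 2 - 2 y$)
$n{\left(u \right)} = -2$ ($n{\left(u \right)} = 2 - 4 = -2$)
$Q{\left(k \right)} = \frac{k}{2}$
$X = - \frac{19}{2}$ ($X = -9 + \frac{1}{2} \left(-1\right) = -9 - \frac{1}{2} = - \frac{19}{2} \approx -9.5$)
$d{\left(x \right)} = -2 + x$ ($d{\left(x \right)} = x - 2 = -2 + x$)
$d{\left(-4 \right)} \left(1 X + \left(\left(-4\right) 6 + 6\right)\right)^{2} = \left(-2 - 4\right) \left(1 \left(- \frac{19}{2}\right) + \left(\left(-4\right) 6 + 6\right)\right)^{2} = - 6 \left(- \frac{19}{2} + \left(-24 + 6\right)\right)^{2} = - 6 \left(- \frac{19}{2} - 18\right)^{2} = - 6 \left(- \frac{55}{2}\right)^{2} = \left(-6\right) \frac{3025}{4} = - \frac{9075}{2}$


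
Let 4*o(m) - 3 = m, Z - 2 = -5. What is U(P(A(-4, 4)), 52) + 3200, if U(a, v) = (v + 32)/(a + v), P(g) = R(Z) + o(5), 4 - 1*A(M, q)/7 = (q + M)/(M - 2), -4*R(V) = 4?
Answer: 169684/53 ≈ 3201.6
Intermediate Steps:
Z = -3 (Z = 2 - 5 = -3)
R(V) = -1 (R(V) = -¼*4 = -1)
A(M, q) = 28 - 7*(M + q)/(-2 + M) (A(M, q) = 28 - 7*(q + M)/(M - 2) = 28 - 7*(M + q)/(-2 + M))
o(m) = ¾ + m/4
P(g) = 1 (P(g) = -1 + (¾ + (¼)*5) = -1 + (¾ + 5/4) = -1 + 2 = 1)
U(a, v) = (32 + v)/(a + v)
U(P(A(-4, 4)), 52) + 3200 = (32 + 52)/(1 + 52) + 3200 = 84/53 + 3200 = 169684/53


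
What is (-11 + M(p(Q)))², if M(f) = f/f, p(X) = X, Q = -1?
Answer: 100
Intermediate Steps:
M(f) = 1
(-11 + M(p(Q)))² = (-11 + 1)² = (-10)² = 100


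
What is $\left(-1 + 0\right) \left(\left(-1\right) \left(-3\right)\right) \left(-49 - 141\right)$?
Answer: $570$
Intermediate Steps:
$\left(-1 + 0\right) \left(\left(-1\right) \left(-3\right)\right) \left(-49 - 141\right) = \left(-1\right) 3 \left(-190\right) = \left(-3\right) \left(-190\right) = 570$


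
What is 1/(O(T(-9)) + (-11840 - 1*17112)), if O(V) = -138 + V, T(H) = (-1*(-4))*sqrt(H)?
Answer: -14545/423114122 - 3*I/211557061 ≈ -3.4376e-5 - 1.4181e-8*I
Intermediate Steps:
T(H) = 4*sqrt(H)
1/(O(T(-9)) + (-11840 - 1*17112)) = 1/((-138 + 4*sqrt(-9)) + (-11840 - 1*17112)) = 1/((-138 + 4*(3*I)) + (-11840 - 17112)) = 1/((-138 + 12*I) - 28952) = 1/(-29090 + 12*I) = (-29090 - 12*I)/846228244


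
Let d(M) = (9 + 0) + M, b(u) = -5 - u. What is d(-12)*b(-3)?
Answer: 6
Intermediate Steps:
d(M) = 9 + M
d(-12)*b(-3) = (9 - 12)*(-5 - 1*(-3)) = -3*(-5 + 3) = -3*(-2) = 6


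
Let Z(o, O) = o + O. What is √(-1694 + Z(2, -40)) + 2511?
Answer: 2511 + 2*I*√433 ≈ 2511.0 + 41.617*I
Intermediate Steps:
Z(o, O) = O + o
√(-1694 + Z(2, -40)) + 2511 = √(-1694 + (-40 + 2)) + 2511 = √(-1694 - 38) + 2511 = √(-1732) + 2511 = 2*I*√433 + 2511 = 2511 + 2*I*√433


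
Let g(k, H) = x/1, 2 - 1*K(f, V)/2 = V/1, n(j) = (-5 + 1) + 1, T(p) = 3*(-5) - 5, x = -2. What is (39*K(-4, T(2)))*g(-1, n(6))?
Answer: -3432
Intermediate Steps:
T(p) = -20 (T(p) = -15 - 5 = -20)
n(j) = -3 (n(j) = -4 + 1 = -3)
K(f, V) = 4 - 2*V (K(f, V) = 4 - 2*V/1 = 4 - 2*V)
g(k, H) = -2 (g(k, H) = -2/1 = -2*1 = -2)
(39*K(-4, T(2)))*g(-1, n(6)) = (39*(4 - 2*(-20)))*(-2) = (39*(4 + 40))*(-2) = (39*44)*(-2) = 1716*(-2) = -3432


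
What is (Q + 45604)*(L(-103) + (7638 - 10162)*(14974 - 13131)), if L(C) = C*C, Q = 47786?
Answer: -433434476970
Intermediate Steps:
L(C) = C**2
(Q + 45604)*(L(-103) + (7638 - 10162)*(14974 - 13131)) = (47786 + 45604)*((-103)**2 + (7638 - 10162)*(14974 - 13131)) = 93390*(10609 - 2524*1843) = 93390*(10609 - 4651732) = 93390*(-4641123) = -433434476970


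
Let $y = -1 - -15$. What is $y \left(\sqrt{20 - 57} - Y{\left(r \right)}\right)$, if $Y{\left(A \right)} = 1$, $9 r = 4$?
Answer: $-14 + 14 i \sqrt{37} \approx -14.0 + 85.159 i$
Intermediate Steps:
$r = \frac{4}{9}$ ($r = \frac{1}{9} \cdot 4 = \frac{4}{9} \approx 0.44444$)
$y = 14$ ($y = -1 + 15 = 14$)
$y \left(\sqrt{20 - 57} - Y{\left(r \right)}\right) = 14 \left(\sqrt{20 - 57} - 1\right) = 14 \left(\sqrt{-37} - 1\right) = 14 \left(i \sqrt{37} - 1\right) = 14 \left(-1 + i \sqrt{37}\right) = -14 + 14 i \sqrt{37}$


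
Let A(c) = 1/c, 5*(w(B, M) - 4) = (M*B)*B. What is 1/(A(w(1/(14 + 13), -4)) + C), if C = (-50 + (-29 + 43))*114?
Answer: -14576/59816259 ≈ -0.00024368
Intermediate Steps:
w(B, M) = 4 + M*B²/5 (w(B, M) = 4 + ((M*B)*B)/5 = 4 + ((B*M)*B)/5 = 4 + (M*B²)/5 = 4 + M*B²/5)
C = -4104 (C = (-50 + 14)*114 = -36*114 = -4104)
1/(A(w(1/(14 + 13), -4)) + C) = 1/(1/(4 + (⅕)*(-4)*(1/(14 + 13))²) - 4104) = 1/(1/(4 + (⅕)*(-4)*(1/27)²) - 4104) = 1/(1/(4 + (⅕)*(-4)*(1/729)) - 4104) = 1/(1/(4 - 4/3645) - 4104) = 1/(1/(14576/3645) - 4104) = 1/(3645/14576 - 4104) = 1/(-59816259/14576) = -14576/59816259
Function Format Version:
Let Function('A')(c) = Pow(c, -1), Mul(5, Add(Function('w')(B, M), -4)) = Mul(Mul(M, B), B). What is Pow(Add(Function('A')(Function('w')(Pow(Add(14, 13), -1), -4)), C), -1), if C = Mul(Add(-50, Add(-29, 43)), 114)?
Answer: Rational(-14576, 59816259) ≈ -0.00024368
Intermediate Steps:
Function('w')(B, M) = Add(4, Mul(Rational(1, 5), M, Pow(B, 2))) (Function('w')(B, M) = Add(4, Mul(Rational(1, 5), Mul(Mul(M, B), B))) = Add(4, Mul(Rational(1, 5), Mul(Mul(B, M), B))) = Add(4, Mul(Rational(1, 5), Mul(M, Pow(B, 2)))) = Add(4, Mul(Rational(1, 5), M, Pow(B, 2))))
C = -4104 (C = Mul(Add(-50, 14), 114) = Mul(-36, 114) = -4104)
Pow(Add(Function('A')(Function('w')(Pow(Add(14, 13), -1), -4)), C), -1) = Pow(Add(Pow(Add(4, Mul(Rational(1, 5), -4, Pow(Pow(Add(14, 13), -1), 2))), -1), -4104), -1) = Pow(Add(Pow(Add(4, Mul(Rational(1, 5), -4, Pow(Pow(27, -1), 2))), -1), -4104), -1) = Pow(Add(Pow(Add(4, Mul(Rational(1, 5), -4, Pow(Rational(1, 27), 2))), -1), -4104), -1) = Pow(Add(Pow(Add(4, Mul(Rational(1, 5), -4, Rational(1, 729))), -1), -4104), -1) = Pow(Add(Pow(Add(4, Rational(-4, 3645)), -1), -4104), -1) = Pow(Add(Pow(Rational(14576, 3645), -1), -4104), -1) = Pow(Add(Rational(3645, 14576), -4104), -1) = Pow(Rational(-59816259, 14576), -1) = Rational(-14576, 59816259)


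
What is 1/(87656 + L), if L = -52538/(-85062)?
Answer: 42531/3728123605 ≈ 1.1408e-5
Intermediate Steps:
L = 26269/42531 (L = -52538*(-1/85062) = 26269/42531 ≈ 0.61764)
1/(87656 + L) = 1/(87656 + 26269/42531) = 1/(3728123605/42531) = 42531/3728123605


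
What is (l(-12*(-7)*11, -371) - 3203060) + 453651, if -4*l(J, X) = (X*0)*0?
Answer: -2749409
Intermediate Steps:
l(J, X) = 0 (l(J, X) = -X*0*0/4 = -0*0 = -¼*0 = 0)
(l(-12*(-7)*11, -371) - 3203060) + 453651 = (0 - 3203060) + 453651 = -3203060 + 453651 = -2749409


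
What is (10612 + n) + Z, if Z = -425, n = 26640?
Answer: 36827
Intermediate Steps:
(10612 + n) + Z = (10612 + 26640) - 425 = 37252 - 425 = 36827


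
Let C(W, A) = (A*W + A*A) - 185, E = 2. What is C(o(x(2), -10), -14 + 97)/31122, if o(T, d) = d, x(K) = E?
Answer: 979/5187 ≈ 0.18874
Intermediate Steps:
x(K) = 2
C(W, A) = -185 + A² + A*W (C(W, A) = (A*W + A²) - 185 = (A² + A*W) - 185 = -185 + A² + A*W)
C(o(x(2), -10), -14 + 97)/31122 = (-185 + (-14 + 97)² + (-14 + 97)*(-10))/31122 = (-185 + 83² + 83*(-10))*(1/31122) = (-185 + 6889 - 830)*(1/31122) = 5874*(1/31122) = 979/5187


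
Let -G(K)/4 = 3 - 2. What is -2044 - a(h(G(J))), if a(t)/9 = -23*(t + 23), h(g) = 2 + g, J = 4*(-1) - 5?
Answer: 2303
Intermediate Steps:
J = -9 (J = -4 - 5 = -9)
G(K) = -4 (G(K) = -4*(3 - 2) = -4*1 = -4)
a(t) = -4761 - 207*t (a(t) = 9*(-23*(t + 23)) = 9*(-23*(23 + t)) = 9*(-529 - 23*t) = -4761 - 207*t)
-2044 - a(h(G(J))) = -2044 - (-4761 - 207*(2 - 4)) = -2044 - (-4761 - 207*(-2)) = -2044 - (-4761 + 414) = -2044 - 1*(-4347) = -2044 + 4347 = 2303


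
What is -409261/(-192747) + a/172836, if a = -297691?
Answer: 4451995673/11104540164 ≈ 0.40092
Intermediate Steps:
-409261/(-192747) + a/172836 = -409261/(-192747) - 297691/172836 = -409261*(-1/192747) - 297691*1/172836 = 409261/192747 - 297691/172836 = 4451995673/11104540164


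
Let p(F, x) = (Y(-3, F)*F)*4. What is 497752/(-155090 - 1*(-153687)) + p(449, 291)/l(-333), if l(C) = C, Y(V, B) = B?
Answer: -1297136228/467199 ≈ -2776.4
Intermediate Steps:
p(F, x) = 4*F² (p(F, x) = (F*F)*4 = F²*4 = 4*F²)
497752/(-155090 - 1*(-153687)) + p(449, 291)/l(-333) = 497752/(-155090 - 1*(-153687)) + (4*449²)/(-333) = 497752/(-155090 + 153687) + (4*201601)*(-1/333) = 497752/(-1403) + 806404*(-1/333) = 497752*(-1/1403) - 806404/333 = -497752/1403 - 806404/333 = -1297136228/467199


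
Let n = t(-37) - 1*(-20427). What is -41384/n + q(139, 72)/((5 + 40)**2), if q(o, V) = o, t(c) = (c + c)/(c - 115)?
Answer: -6153201629/3143790225 ≈ -1.9573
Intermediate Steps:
t(c) = 2*c/(-115 + c) (t(c) = (2*c)/(-115 + c) = 2*c/(-115 + c))
n = 1552489/76 (n = 2*(-37)/(-115 - 37) - 1*(-20427) = 2*(-37)/(-152) + 20427 = 2*(-37)*(-1/152) + 20427 = 37/76 + 20427 = 1552489/76 ≈ 20428.)
-41384/n + q(139, 72)/((5 + 40)**2) = -41384/1552489/76 + 139/((5 + 40)**2) = -41384*76/1552489 + 139/(45**2) = -3145184/1552489 + 139/2025 = -6153201629/3143790225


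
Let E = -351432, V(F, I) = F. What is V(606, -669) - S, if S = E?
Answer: 352038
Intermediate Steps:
S = -351432
V(606, -669) - S = 606 - 1*(-351432) = 606 + 351432 = 352038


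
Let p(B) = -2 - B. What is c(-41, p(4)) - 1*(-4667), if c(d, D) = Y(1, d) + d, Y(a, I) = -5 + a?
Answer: 4622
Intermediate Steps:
c(d, D) = -4 + d (c(d, D) = (-5 + 1) + d = -4 + d)
c(-41, p(4)) - 1*(-4667) = (-4 - 41) - 1*(-4667) = -45 + 4667 = 4622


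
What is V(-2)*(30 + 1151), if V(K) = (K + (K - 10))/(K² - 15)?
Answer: 16534/11 ≈ 1503.1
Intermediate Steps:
V(K) = (-10 + 2*K)/(-15 + K²) (V(K) = (K + (-10 + K))/(-15 + K²) = (-10 + 2*K)/(-15 + K²))
V(-2)*(30 + 1151) = (2*(-5 - 2)/(-15 + (-2)²))*(30 + 1151) = (2*(-7)/(-15 + 4))*1181 = (2*(-7)/(-11))*1181 = (2*(-1/11)*(-7))*1181 = (14/11)*1181 = 16534/11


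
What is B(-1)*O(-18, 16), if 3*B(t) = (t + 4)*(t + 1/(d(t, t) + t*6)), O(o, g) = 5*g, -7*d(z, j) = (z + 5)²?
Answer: -2600/29 ≈ -89.655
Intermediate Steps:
d(z, j) = -(5 + z)²/7 (d(z, j) = -(z + 5)²/7 = -(5 + z)²/7)
B(t) = (4 + t)*(t + 1/(6*t - (5 + t)²/7))/3 (B(t) = ((t + 4)*(t + 1/(-(5 + t)²/7 + t*6)))/3 = ((4 + t)*(t + 1/(-(5 + t)²/7 + 6*t)))/3 = ((4 + t)*(t + 1/(6*t - (5 + t)²/7)))/3 = (4 + t)*(t + 1/(6*t - (5 + t)²/7))/3)
B(-1)*O(-18, 16) = ((-28 + (-1)⁴ - 103*(-1)² - 28*(-1)³ + 93*(-1))/(3*(25 + (-1)² - 32*(-1))))*(5*16) = ((-28 + 1 - 103*1 - 28*(-1) - 93)/(3*(25 + 1 + 32)))*80 = ((⅓)*(-28 + 1 - 103 + 28 - 93)/58)*80 = ((⅓)*(1/58)*(-195))*80 = -65/58*80 = -2600/29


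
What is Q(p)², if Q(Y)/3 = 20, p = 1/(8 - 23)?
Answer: 3600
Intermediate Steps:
p = -1/15 (p = 1/(-15) = -1/15 ≈ -0.066667)
Q(Y) = 60 (Q(Y) = 3*20 = 60)
Q(p)² = 60² = 3600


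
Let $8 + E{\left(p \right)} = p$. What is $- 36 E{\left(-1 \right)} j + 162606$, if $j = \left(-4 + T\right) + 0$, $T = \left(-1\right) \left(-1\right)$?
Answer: $161634$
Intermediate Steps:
$E{\left(p \right)} = -8 + p$
$T = 1$
$j = -3$ ($j = \left(-4 + 1\right) + 0 = -3 + 0 = -3$)
$- 36 E{\left(-1 \right)} j + 162606 = - 36 \left(-8 - 1\right) \left(-3\right) + 162606 = \left(-36\right) \left(-9\right) \left(-3\right) + 162606 = 324 \left(-3\right) + 162606 = -972 + 162606 = 161634$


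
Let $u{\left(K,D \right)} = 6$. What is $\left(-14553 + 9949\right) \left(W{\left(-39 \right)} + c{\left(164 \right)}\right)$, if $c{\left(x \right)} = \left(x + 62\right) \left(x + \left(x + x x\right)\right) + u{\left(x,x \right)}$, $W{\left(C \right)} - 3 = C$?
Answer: $-28326542776$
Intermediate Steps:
$W{\left(C \right)} = 3 + C$
$c{\left(x \right)} = 6 + \left(62 + x\right) \left(x^{2} + 2 x\right)$ ($c{\left(x \right)} = \left(x + 62\right) \left(x + \left(x + x x\right)\right) + 6 = \left(62 + x\right) \left(x + \left(x + x^{2}\right)\right) + 6 = \left(62 + x\right) \left(x^{2} + 2 x\right) + 6 = 6 + \left(62 + x\right) \left(x^{2} + 2 x\right)$)
$\left(-14553 + 9949\right) \left(W{\left(-39 \right)} + c{\left(164 \right)}\right) = \left(-14553 + 9949\right) \left(\left(3 - 39\right) + \left(6 + 164^{3} + 64 \cdot 164^{2} + 124 \cdot 164\right)\right) = - 4604 \left(-36 + \left(6 + 4410944 + 64 \cdot 26896 + 20336\right)\right) = - 4604 \left(-36 + \left(6 + 4410944 + 1721344 + 20336\right)\right) = - 4604 \left(-36 + 6152630\right) = \left(-4604\right) 6152594 = -28326542776$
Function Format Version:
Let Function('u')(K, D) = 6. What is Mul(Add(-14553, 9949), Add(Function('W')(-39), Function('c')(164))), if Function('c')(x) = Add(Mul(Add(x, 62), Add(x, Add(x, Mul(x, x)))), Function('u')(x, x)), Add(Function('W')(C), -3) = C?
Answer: -28326542776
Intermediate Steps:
Function('W')(C) = Add(3, C)
Function('c')(x) = Add(6, Mul(Add(62, x), Add(Pow(x, 2), Mul(2, x)))) (Function('c')(x) = Add(Mul(Add(x, 62), Add(x, Add(x, Mul(x, x)))), 6) = Add(Mul(Add(62, x), Add(x, Add(x, Pow(x, 2)))), 6) = Add(Mul(Add(62, x), Add(Pow(x, 2), Mul(2, x))), 6) = Add(6, Mul(Add(62, x), Add(Pow(x, 2), Mul(2, x)))))
Mul(Add(-14553, 9949), Add(Function('W')(-39), Function('c')(164))) = Mul(Add(-14553, 9949), Add(Add(3, -39), Add(6, Pow(164, 3), Mul(64, Pow(164, 2)), Mul(124, 164)))) = Mul(-4604, Add(-36, Add(6, 4410944, Mul(64, 26896), 20336))) = Mul(-4604, Add(-36, Add(6, 4410944, 1721344, 20336))) = Mul(-4604, Add(-36, 6152630)) = Mul(-4604, 6152594) = -28326542776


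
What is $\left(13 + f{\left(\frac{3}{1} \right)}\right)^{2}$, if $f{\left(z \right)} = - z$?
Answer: $100$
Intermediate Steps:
$\left(13 + f{\left(\frac{3}{1} \right)}\right)^{2} = \left(13 - \frac{3}{1}\right)^{2} = \left(13 - 3 \cdot 1\right)^{2} = \left(13 - 3\right)^{2} = 10^{2} = 100$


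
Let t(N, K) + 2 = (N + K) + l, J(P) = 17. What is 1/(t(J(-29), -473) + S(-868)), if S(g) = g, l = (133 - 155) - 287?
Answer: -1/1635 ≈ -0.00061162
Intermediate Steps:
l = -309 (l = -22 - 287 = -309)
t(N, K) = -311 + K + N (t(N, K) = -2 + ((N + K) - 309) = -2 + ((K + N) - 309) = -2 + (-309 + K + N) = -311 + K + N)
1/(t(J(-29), -473) + S(-868)) = 1/((-311 - 473 + 17) - 868) = 1/(-767 - 868) = 1/(-1635) = -1/1635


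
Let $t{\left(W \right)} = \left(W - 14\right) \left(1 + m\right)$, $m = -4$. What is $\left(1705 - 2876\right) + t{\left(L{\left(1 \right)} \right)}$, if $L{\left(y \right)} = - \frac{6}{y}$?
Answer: $-1111$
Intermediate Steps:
$t{\left(W \right)} = 42 - 3 W$ ($t{\left(W \right)} = \left(W - 14\right) \left(1 - 4\right) = \left(-14 + W\right) \left(-3\right) = 42 - 3 W$)
$\left(1705 - 2876\right) + t{\left(L{\left(1 \right)} \right)} = \left(1705 - 2876\right) + \left(42 - 3 \left(- \frac{6}{1}\right)\right) = -1171 + \left(42 - 3 \left(\left(-6\right) 1\right)\right) = -1171 + \left(42 - -18\right) = -1171 + \left(42 + 18\right) = -1171 + 60 = -1111$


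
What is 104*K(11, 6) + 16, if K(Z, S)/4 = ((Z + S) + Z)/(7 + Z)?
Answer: 5968/9 ≈ 663.11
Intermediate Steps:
K(Z, S) = 4*(S + 2*Z)/(7 + Z) (K(Z, S) = 4*(((Z + S) + Z)/(7 + Z)) = 4*(((S + Z) + Z)/(7 + Z)) = 4*((S + 2*Z)/(7 + Z)) = 4*(S + 2*Z)/(7 + Z))
104*K(11, 6) + 16 = 104*(4*(6 + 2*11)/(7 + 11)) + 16 = 104*(4*(6 + 22)/18) + 16 = 104*(4*(1/18)*28) + 16 = 104*(56/9) + 16 = 5824/9 + 16 = 5968/9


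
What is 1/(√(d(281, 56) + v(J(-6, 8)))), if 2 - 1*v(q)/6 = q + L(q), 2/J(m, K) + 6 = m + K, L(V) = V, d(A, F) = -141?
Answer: -I*√123/123 ≈ -0.090167*I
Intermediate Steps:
J(m, K) = 2/(-6 + K + m) (J(m, K) = 2/(-6 + (m + K)) = 2/(-6 + (K + m)) = 2/(-6 + K + m))
v(q) = 12 - 12*q (v(q) = 12 - 6*(q + q) = 12 - 12*q)
1/(√(d(281, 56) + v(J(-6, 8)))) = 1/(√(-141 + (12 - 24/(-6 + 8 - 6)))) = 1/(√(-141 + (12 - 24/(-4)))) = 1/(√(-141 + (12 - 24*(-1)/4))) = 1/(√(-141 + (12 - 12*(-½)))) = 1/(√(-141 + (12 + 6))) = 1/(√(-141 + 18)) = 1/(√(-123)) = 1/(I*√123) = -I*√123/123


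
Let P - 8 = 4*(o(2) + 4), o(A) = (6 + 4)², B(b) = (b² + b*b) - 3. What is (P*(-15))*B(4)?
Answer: -184440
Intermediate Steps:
B(b) = -3 + 2*b² (B(b) = (b² + b²) - 3 = 2*b² - 3 = -3 + 2*b²)
o(A) = 100 (o(A) = 10² = 100)
P = 424 (P = 8 + 4*(100 + 4) = 8 + 4*104 = 8 + 416 = 424)
(P*(-15))*B(4) = (424*(-15))*(-3 + 2*4²) = -6360*(-3 + 2*16) = -6360*(-3 + 32) = -6360*29 = -184440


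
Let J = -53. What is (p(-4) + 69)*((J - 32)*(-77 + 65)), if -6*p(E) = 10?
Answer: 68680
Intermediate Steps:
p(E) = -5/3 (p(E) = -⅙*10 = -5/3)
(p(-4) + 69)*((J - 32)*(-77 + 65)) = (-5/3 + 69)*((-53 - 32)*(-77 + 65)) = 202*(-85*(-12))/3 = (202/3)*1020 = 68680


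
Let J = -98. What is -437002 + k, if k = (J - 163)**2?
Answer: -368881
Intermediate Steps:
k = 68121 (k = (-98 - 163)**2 = (-261)**2 = 68121)
-437002 + k = -437002 + 68121 = -368881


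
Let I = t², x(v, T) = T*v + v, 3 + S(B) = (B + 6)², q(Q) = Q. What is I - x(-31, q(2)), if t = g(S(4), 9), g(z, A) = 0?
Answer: 93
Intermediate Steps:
S(B) = -3 + (6 + B)² (S(B) = -3 + (B + 6)² = -3 + (6 + B)²)
t = 0
x(v, T) = v + T*v
I = 0 (I = 0² = 0)
I - x(-31, q(2)) = 0 - (-31)*(1 + 2) = 0 - (-31)*3 = 0 - 1*(-93) = 0 + 93 = 93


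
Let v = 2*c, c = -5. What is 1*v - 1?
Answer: -11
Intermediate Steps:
v = -10 (v = 2*(-5) = -10)
1*v - 1 = 1*(-10) - 1 = -10 - 1 = -11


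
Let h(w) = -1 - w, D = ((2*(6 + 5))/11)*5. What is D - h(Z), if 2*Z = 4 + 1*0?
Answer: 13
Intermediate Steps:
Z = 2 (Z = (4 + 1*0)/2 = (4 + 0)/2 = (1/2)*4 = 2)
D = 10 (D = ((2*11)/11)*5 = ((1/11)*22)*5 = 2*5 = 10)
D - h(Z) = 10 - (-1 - 1*2) = 10 - (-1 - 2) = 10 - 1*(-3) = 10 + 3 = 13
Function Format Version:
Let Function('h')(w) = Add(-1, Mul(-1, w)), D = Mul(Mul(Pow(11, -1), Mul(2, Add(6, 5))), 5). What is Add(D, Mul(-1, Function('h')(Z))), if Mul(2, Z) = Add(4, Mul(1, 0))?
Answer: 13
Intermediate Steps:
Z = 2 (Z = Mul(Rational(1, 2), Add(4, Mul(1, 0))) = Mul(Rational(1, 2), Add(4, 0)) = Mul(Rational(1, 2), 4) = 2)
D = 10 (D = Mul(Mul(Rational(1, 11), Mul(2, 11)), 5) = Mul(Mul(Rational(1, 11), 22), 5) = Mul(2, 5) = 10)
Add(D, Mul(-1, Function('h')(Z))) = Add(10, Mul(-1, Add(-1, Mul(-1, 2)))) = Add(10, Mul(-1, Add(-1, -2))) = Add(10, Mul(-1, -3)) = Add(10, 3) = 13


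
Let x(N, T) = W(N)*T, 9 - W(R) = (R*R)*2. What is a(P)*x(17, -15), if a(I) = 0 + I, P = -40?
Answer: -341400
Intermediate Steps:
W(R) = 9 - 2*R**2 (W(R) = 9 - R*R*2 = 9 - R**2*2 = 9 - 2*R**2)
x(N, T) = T*(9 - 2*N**2) (x(N, T) = (9 - 2*N**2)*T = T*(9 - 2*N**2))
a(I) = I
a(P)*x(17, -15) = -(-600)*(9 - 2*17**2) = -(-600)*(9 - 2*289) = -(-600)*(9 - 578) = -(-600)*(-569) = -40*8535 = -341400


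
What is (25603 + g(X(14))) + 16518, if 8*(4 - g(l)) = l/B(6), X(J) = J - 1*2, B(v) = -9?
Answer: 252751/6 ≈ 42125.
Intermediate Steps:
X(J) = -2 + J (X(J) = J - 2 = -2 + J)
g(l) = 4 + l/72 (g(l) = 4 - l/(8*(-9)) = 4 - l*(-1)/(8*9) = 4 - (-1)*l/72 = 4 + l/72)
(25603 + g(X(14))) + 16518 = (25603 + (4 + (-2 + 14)/72)) + 16518 = (25603 + (4 + (1/72)*12)) + 16518 = (25603 + (4 + ⅙)) + 16518 = (25603 + 25/6) + 16518 = 153643/6 + 16518 = 252751/6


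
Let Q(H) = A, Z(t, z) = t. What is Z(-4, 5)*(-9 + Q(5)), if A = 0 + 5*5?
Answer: -64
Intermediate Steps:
A = 25 (A = 0 + 25 = 25)
Q(H) = 25
Z(-4, 5)*(-9 + Q(5)) = -4*(-9 + 25) = -4*16 = -64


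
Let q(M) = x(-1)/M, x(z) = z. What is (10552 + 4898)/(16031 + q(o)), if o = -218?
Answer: 3368100/3494759 ≈ 0.96376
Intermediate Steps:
q(M) = -1/M
(10552 + 4898)/(16031 + q(o)) = (10552 + 4898)/(16031 - 1/(-218)) = 15450/(16031 - 1*(-1/218)) = 15450/(16031 + 1/218) = 15450/(3494759/218) = 15450*(218/3494759) = 3368100/3494759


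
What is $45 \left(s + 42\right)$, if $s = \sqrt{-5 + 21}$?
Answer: $2070$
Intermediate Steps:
$s = 4$ ($s = \sqrt{16} = 4$)
$45 \left(s + 42\right) = 45 \left(4 + 42\right) = 45 \cdot 46 = 2070$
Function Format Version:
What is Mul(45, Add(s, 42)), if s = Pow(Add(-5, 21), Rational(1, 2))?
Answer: 2070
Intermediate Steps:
s = 4 (s = Pow(16, Rational(1, 2)) = 4)
Mul(45, Add(s, 42)) = Mul(45, Add(4, 42)) = Mul(45, 46) = 2070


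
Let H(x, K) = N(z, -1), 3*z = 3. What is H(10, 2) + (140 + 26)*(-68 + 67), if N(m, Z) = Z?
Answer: -167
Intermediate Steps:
z = 1 (z = (1/3)*3 = 1)
H(x, K) = -1
H(10, 2) + (140 + 26)*(-68 + 67) = -1 + (140 + 26)*(-68 + 67) = -1 + 166*(-1) = -1 - 166 = -167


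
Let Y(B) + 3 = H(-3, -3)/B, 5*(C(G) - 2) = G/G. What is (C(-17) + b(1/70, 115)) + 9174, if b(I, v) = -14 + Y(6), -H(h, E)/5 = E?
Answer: 91617/10 ≈ 9161.7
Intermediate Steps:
H(h, E) = -5*E
C(G) = 11/5 (C(G) = 2 + (G/G)/5 = 2 + (1/5)*1 = 2 + 1/5 = 11/5)
Y(B) = -3 + 15/B (Y(B) = -3 + (-5*(-3))/B = -3 + 15/B)
b(I, v) = -29/2 (b(I, v) = -14 + (-3 + 15/6) = -14 + (-3 + 15*(1/6)) = -14 + (-3 + 5/2) = -14 - 1/2 = -29/2)
(C(-17) + b(1/70, 115)) + 9174 = (11/5 - 29/2) + 9174 = -123/10 + 9174 = 91617/10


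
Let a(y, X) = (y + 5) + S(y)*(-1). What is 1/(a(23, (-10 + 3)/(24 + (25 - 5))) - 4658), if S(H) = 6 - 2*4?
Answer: -1/4628 ≈ -0.00021608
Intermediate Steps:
S(H) = -2 (S(H) = 6 - 8 = -2)
a(y, X) = 7 + y (a(y, X) = (y + 5) - 2*(-1) = (5 + y) + 2 = 7 + y)
1/(a(23, (-10 + 3)/(24 + (25 - 5))) - 4658) = 1/((7 + 23) - 4658) = 1/(30 - 4658) = 1/(-4628) = -1/4628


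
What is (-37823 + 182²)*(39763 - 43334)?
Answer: 16780129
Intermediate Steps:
(-37823 + 182²)*(39763 - 43334) = (-37823 + 33124)*(-3571) = -4699*(-3571) = 16780129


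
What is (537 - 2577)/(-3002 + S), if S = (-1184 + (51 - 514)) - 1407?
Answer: 255/757 ≈ 0.33686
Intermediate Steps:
S = -3054 (S = (-1184 - 463) - 1407 = -1647 - 1407 = -3054)
(537 - 2577)/(-3002 + S) = (537 - 2577)/(-3002 - 3054) = -2040/(-6056) = -2040*(-1/6056) = 255/757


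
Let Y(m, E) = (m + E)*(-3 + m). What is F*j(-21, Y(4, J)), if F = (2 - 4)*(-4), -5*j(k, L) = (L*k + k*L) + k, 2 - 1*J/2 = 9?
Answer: -3192/5 ≈ -638.40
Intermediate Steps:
J = -14 (J = 4 - 2*9 = 4 - 18 = -14)
Y(m, E) = (-3 + m)*(E + m) (Y(m, E) = (E + m)*(-3 + m) = (-3 + m)*(E + m))
j(k, L) = -k/5 - 2*L*k/5 (j(k, L) = -((L*k + k*L) + k)/5 = -((L*k + L*k) + k)/5 = -(2*L*k + k)/5 = -(k + 2*L*k)/5 = -k/5 - 2*L*k/5)
F = 8 (F = -2*(-4) = 8)
F*j(-21, Y(4, J)) = 8*(-1/5*(-21)*(1 + 2*(4**2 - 3*(-14) - 3*4 - 14*4))) = 8*(-1/5*(-21)*(1 + 2*(16 + 42 - 12 - 56))) = 8*(-1/5*(-21)*(1 + 2*(-10))) = 8*(-1/5*(-21)*(1 - 20)) = 8*(-1/5*(-21)*(-19)) = 8*(-399/5) = -3192/5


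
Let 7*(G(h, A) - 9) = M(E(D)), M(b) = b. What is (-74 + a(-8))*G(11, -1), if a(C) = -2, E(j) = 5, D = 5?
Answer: -5168/7 ≈ -738.29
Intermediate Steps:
G(h, A) = 68/7 (G(h, A) = 9 + (⅐)*5 = 9 + 5/7 = 68/7)
(-74 + a(-8))*G(11, -1) = (-74 - 2)*(68/7) = -76*68/7 = -5168/7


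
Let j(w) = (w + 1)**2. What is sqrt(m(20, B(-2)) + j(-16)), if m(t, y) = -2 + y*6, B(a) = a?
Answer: sqrt(211) ≈ 14.526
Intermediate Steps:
j(w) = (1 + w)**2
m(t, y) = -2 + 6*y
sqrt(m(20, B(-2)) + j(-16)) = sqrt((-2 + 6*(-2)) + (1 - 16)**2) = sqrt((-2 - 12) + (-15)**2) = sqrt(-14 + 225) = sqrt(211)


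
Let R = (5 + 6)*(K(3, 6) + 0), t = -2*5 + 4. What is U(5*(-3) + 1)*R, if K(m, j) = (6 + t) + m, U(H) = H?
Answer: -462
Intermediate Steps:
t = -6 (t = -10 + 4 = -6)
K(m, j) = m (K(m, j) = (6 - 6) + m = 0 + m = m)
R = 33 (R = (5 + 6)*(3 + 0) = 11*3 = 33)
U(5*(-3) + 1)*R = (5*(-3) + 1)*33 = (-15 + 1)*33 = -14*33 = -462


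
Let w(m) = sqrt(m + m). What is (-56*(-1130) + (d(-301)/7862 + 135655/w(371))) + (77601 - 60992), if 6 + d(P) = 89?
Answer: 628087401/7862 + 135655*sqrt(742)/742 ≈ 84869.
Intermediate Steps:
d(P) = 83 (d(P) = -6 + 89 = 83)
w(m) = sqrt(2)*sqrt(m) (w(m) = sqrt(2*m) = sqrt(2)*sqrt(m))
(-56*(-1130) + (d(-301)/7862 + 135655/w(371))) + (77601 - 60992) = (-56*(-1130) + (83/7862 + 135655/((sqrt(2)*sqrt(371))))) + (77601 - 60992) = (63280 + (83*(1/7862) + 135655/(sqrt(742)))) + 16609 = (63280 + (83/7862 + 135655*(sqrt(742)/742))) + 16609 = (63280 + (83/7862 + 135655*sqrt(742)/742)) + 16609 = (497507443/7862 + 135655*sqrt(742)/742) + 16609 = 628087401/7862 + 135655*sqrt(742)/742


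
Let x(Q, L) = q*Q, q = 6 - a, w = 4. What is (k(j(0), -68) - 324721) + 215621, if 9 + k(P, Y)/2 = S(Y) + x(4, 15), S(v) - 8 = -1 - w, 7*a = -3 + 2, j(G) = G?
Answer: -763440/7 ≈ -1.0906e+5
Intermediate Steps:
a = -⅐ (a = (-3 + 2)/7 = (⅐)*(-1) = -⅐ ≈ -0.14286)
q = 43/7 (q = 6 - 1*(-⅐) = 6 + ⅐ = 43/7 ≈ 6.1429)
x(Q, L) = 43*Q/7
S(v) = 3 (S(v) = 8 + (-1 - 1*4) = 8 + (-1 - 4) = 8 - 5 = 3)
k(P, Y) = 260/7 (k(P, Y) = -18 + 2*(3 + (43/7)*4) = -18 + 2*(3 + 172/7) = -18 + 2*(193/7) = -18 + 386/7 = 260/7)
(k(j(0), -68) - 324721) + 215621 = (260/7 - 324721) + 215621 = -2272787/7 + 215621 = -763440/7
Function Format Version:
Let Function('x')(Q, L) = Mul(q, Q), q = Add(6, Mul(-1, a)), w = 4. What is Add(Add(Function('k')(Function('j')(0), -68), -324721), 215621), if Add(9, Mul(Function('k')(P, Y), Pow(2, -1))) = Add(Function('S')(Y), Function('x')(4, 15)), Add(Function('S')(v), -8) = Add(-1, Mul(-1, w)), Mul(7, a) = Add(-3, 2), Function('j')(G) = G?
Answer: Rational(-763440, 7) ≈ -1.0906e+5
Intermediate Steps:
a = Rational(-1, 7) (a = Mul(Rational(1, 7), Add(-3, 2)) = Mul(Rational(1, 7), -1) = Rational(-1, 7) ≈ -0.14286)
q = Rational(43, 7) (q = Add(6, Mul(-1, Rational(-1, 7))) = Add(6, Rational(1, 7)) = Rational(43, 7) ≈ 6.1429)
Function('x')(Q, L) = Mul(Rational(43, 7), Q)
Function('S')(v) = 3 (Function('S')(v) = Add(8, Add(-1, Mul(-1, 4))) = Add(8, Add(-1, -4)) = Add(8, -5) = 3)
Function('k')(P, Y) = Rational(260, 7) (Function('k')(P, Y) = Add(-18, Mul(2, Add(3, Mul(Rational(43, 7), 4)))) = Add(-18, Mul(2, Add(3, Rational(172, 7)))) = Add(-18, Mul(2, Rational(193, 7))) = Add(-18, Rational(386, 7)) = Rational(260, 7))
Add(Add(Function('k')(Function('j')(0), -68), -324721), 215621) = Add(Add(Rational(260, 7), -324721), 215621) = Add(Rational(-2272787, 7), 215621) = Rational(-763440, 7)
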